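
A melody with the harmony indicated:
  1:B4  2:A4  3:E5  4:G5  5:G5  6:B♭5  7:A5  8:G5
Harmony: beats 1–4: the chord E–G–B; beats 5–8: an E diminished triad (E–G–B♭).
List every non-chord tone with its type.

The harmony at that moment is E minor triad (E, G, B); A4 is not a chord tone.
It is approached by step down from B4 and left by leap up to E5.
Step in, leap out — an escape tone.
The harmony at that moment is E diminished triad (E, G, B♭); A5 is not a chord tone.
It is approached by step down from B♭5 and left by step down to G5.
Step in, step out in the same direction — a passing tone.

A4 (beat 2) — escape tone; A5 (beat 7) — passing tone.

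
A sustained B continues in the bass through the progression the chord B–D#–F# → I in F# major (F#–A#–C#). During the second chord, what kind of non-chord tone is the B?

The harmony at that moment is F# major triad (F#, A#, C#); B is not a chord tone.
It is held over (the same pitch as the preceding B) and then sustained as the same pitch into the next harmony.
Sustained through a change of harmony — a pedal tone.

Pedal tone (pedal point).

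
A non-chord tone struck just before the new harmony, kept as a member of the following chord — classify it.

Approach: ahead of the chord change (typically by step), so it is dissonant against the current harmony. Departure: none — the same pitch is restated or held and is a chord tone of the new harmony.
Dissonant first, consonant once the harmony catches up: the note simply arrives early — an anticipation. (The reverse timing, consonant first and dissonant after the change, would be a suspension or retardation.)

Anticipation.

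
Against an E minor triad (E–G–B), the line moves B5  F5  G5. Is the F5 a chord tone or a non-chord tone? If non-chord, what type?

The harmony at that moment is E minor triad (E, G, B); F5 is not a chord tone.
It is approached by leap down from B5 and left by step up to G5.
Leap in, step out — an appoggiatura.

Non-chord tone — an appoggiatura.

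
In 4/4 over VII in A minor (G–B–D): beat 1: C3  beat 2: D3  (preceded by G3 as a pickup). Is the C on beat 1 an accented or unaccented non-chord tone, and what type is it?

The harmony at that moment is G major triad (G, B, D); C3 is not a chord tone.
It is approached by leap down from G3 and left by step up to D3.
Leap in, step out — an appoggiatura.
It falls on the downbeat, so it is accented.

Accented appoggiatura.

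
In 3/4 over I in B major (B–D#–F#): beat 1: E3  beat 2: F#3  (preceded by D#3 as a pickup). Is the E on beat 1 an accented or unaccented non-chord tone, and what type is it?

Accented passing tone.

The harmony at that moment is B major triad (B, D#, F#); E3 is not a chord tone.
It is approached by step up from D#3 and left by step up to F#3.
Step in, step out in the same direction — a passing tone.
It falls on the downbeat, so it is accented.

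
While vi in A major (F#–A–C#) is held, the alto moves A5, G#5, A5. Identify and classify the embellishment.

The harmony at that moment is F# minor triad (F#, A, C#); G#5 is not a chord tone.
It is approached by step down from A5 and left by step up to A5.
Step away and step back to the same note — a neighbor tone (lower neighbor).

G#5 is a neighbor tone.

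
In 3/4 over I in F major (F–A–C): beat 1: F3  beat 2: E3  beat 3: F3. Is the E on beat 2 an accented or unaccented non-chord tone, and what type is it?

The harmony at that moment is F major triad (F, A, C); E3 is not a chord tone.
It is approached by step down from F3 and left by step up to F3.
Step away and step back to the same note — a neighbor tone (lower neighbor).
It falls on a weak beat, so it is unaccented.

Unaccented neighbor tone.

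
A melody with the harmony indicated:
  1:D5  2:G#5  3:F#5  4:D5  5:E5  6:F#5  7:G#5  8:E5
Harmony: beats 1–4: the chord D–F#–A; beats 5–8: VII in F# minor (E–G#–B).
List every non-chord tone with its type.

G#5 (beat 2) — appoggiatura; F#5 (beat 6) — passing tone.

The harmony at that moment is D major triad (D, F#, A); G#5 is not a chord tone.
It is approached by leap up from D5 and left by step down to F#5.
Leap in, step out — an appoggiatura.
The harmony at that moment is E major triad (E, G#, B); F#5 is not a chord tone.
It is approached by step up from E5 and left by step up to G#5.
Step in, step out in the same direction — a passing tone.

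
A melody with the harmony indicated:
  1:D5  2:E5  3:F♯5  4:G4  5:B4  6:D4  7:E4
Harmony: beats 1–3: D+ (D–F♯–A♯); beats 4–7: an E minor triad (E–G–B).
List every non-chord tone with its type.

The harmony at that moment is D augmented triad (D, F♯, A♯); E5 is not a chord tone.
It is approached by step up from D5 and left by step up to F♯5.
Step in, step out in the same direction — a passing tone.
The harmony at that moment is E minor triad (E, G, B); D4 is not a chord tone.
It is approached by leap down from B4 and left by step up to E4.
Leap in, step out — an appoggiatura.

E5 (beat 2) — passing tone; D4 (beat 6) — appoggiatura.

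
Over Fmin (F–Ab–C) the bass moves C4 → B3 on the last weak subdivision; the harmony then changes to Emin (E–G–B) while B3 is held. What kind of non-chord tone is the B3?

B3 is an anticipation.

The harmony at that moment is F minor triad (F, Ab, C); B3 is not a chord tone.
It is approached by step down from C4 and then sustained as the same pitch into the next harmony.
Arriving early and becoming a chord tone when the harmony changes — an anticipation.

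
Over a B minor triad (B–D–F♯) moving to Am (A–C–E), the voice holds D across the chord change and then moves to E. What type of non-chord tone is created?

The harmony at that moment is A minor triad (A, C, E); D is not a chord tone.
It is held over (the same pitch as the preceding D) and left by step up to E.
Held over from the previous chord and resolving up by step — a retardation.

D is a retardation.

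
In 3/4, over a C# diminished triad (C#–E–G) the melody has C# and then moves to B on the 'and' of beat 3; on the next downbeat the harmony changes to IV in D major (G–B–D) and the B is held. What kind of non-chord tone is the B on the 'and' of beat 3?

The harmony at that moment is C# diminished triad (C#, E, G); B is not a chord tone.
It is approached by step down from C# and then sustained as the same pitch into the next harmony.
Arriving early and becoming a chord tone when the harmony changes — an anticipation.

Anticipation.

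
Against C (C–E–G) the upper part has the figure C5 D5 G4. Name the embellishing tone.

The harmony at that moment is C major triad (C, E, G); D5 is not a chord tone.
It is approached by step up from C5 and left by leap down to G4.
Step in, leap out — an escape tone.

D5 is an escape tone.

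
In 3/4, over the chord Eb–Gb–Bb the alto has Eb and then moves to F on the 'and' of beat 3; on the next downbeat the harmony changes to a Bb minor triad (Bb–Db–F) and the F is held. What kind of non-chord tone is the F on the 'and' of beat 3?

Anticipation.

The harmony at that moment is Eb minor triad (Eb, Gb, Bb); F is not a chord tone.
It is approached by step up from Eb and then sustained as the same pitch into the next harmony.
Arriving early and becoming a chord tone when the harmony changes — an anticipation.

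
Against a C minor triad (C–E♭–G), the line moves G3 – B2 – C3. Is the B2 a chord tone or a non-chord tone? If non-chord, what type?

The harmony at that moment is C minor triad (C, E♭, G); B2 is not a chord tone.
It is approached by leap down from G3 and left by step up to C3.
Leap in, step out — an appoggiatura.

Non-chord tone — an appoggiatura.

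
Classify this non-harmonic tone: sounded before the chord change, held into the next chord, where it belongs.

Anticipation.

Approach: ahead of the chord change (typically by step), so it is dissonant against the current harmony. Departure: none — the same pitch is restated or held and is a chord tone of the new harmony.
Dissonant first, consonant once the harmony catches up: the note simply arrives early — an anticipation. (The reverse timing, consonant first and dissonant after the change, would be a suspension or retardation.)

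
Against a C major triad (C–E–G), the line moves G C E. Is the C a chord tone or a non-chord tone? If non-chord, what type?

Chord tone (the root of C major triad).

C major triad contains C, E, G; C is the root, so it is a chord tone.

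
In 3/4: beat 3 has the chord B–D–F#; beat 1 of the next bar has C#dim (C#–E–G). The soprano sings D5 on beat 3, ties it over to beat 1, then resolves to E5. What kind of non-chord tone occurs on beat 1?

Retardation.

The harmony at that moment is C# diminished triad (C#, E, G); D5 is not a chord tone.
It is held over (the same pitch as the preceding D5) and left by step up to E5.
Held over from the previous chord and resolving up by step — a retardation.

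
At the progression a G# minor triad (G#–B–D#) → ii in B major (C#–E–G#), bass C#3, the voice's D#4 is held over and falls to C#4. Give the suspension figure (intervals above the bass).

9–8 suspension.

At the second chord the bass is C#3. The suspended D#4 lies a ninth above the bass; after resolving down by step to C#4, the interval above the bass becomes an octave.
Suspension figures are named by those two intervals: 9–8.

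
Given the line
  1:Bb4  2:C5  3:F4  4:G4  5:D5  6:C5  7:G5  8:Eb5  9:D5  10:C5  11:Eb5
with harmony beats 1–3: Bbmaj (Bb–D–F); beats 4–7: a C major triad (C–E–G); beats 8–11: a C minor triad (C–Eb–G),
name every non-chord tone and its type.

C5 (beat 2) — escape tone; D5 (beat 5) — appoggiatura; D5 (beat 9) — passing tone.

The harmony at that moment is Bb major triad (Bb, D, F); C5 is not a chord tone.
It is approached by step up from Bb4 and left by leap down to F4.
Step in, leap out — an escape tone.
The harmony at that moment is C major triad (C, E, G); D5 is not a chord tone.
It is approached by leap up from G4 and left by step down to C5.
Leap in, step out — an appoggiatura.
The harmony at that moment is C minor triad (C, Eb, G); D5 is not a chord tone.
It is approached by step down from Eb5 and left by step down to C5.
Step in, step out in the same direction — a passing tone.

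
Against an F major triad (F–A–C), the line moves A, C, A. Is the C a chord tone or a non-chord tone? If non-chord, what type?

F major triad contains F, A, C; C is the fifth, so it is a chord tone.

Chord tone (the fifth of F major triad).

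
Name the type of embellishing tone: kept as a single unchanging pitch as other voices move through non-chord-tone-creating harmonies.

Approach: none. Departure: none — a single pitch is sustained while the chords change around it, passing through harmonies that do not contain it.
No melodic motion at all; the dissonance is created entirely by the moving harmonies against the stationary note — a pedal tone (pedal point).

Pedal tone.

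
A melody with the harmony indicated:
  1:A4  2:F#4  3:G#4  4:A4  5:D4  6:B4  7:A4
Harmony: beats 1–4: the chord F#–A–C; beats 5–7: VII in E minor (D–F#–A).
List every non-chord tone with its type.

G#4 (beat 3) — passing tone; B4 (beat 6) — appoggiatura.

The harmony at that moment is F# diminished triad (F#, A, C); G#4 is not a chord tone.
It is approached by step up from F#4 and left by step up to A4.
Step in, step out in the same direction — a passing tone.
The harmony at that moment is D major triad (D, F#, A); B4 is not a chord tone.
It is approached by leap up from D4 and left by step down to A4.
Leap in, step out — an appoggiatura.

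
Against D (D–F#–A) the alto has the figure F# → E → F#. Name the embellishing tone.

E is a neighbor tone.

The harmony at that moment is D major triad (D, F#, A); E is not a chord tone.
It is approached by step down from F# and left by step up to F#.
Step away and step back to the same note — a neighbor tone (lower neighbor).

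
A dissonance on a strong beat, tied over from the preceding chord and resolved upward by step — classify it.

Approach: by preparation — the pitch is first a chord tone, then held (tied or repeated) while the harmony changes under it. Departure: up by step. Metric position: strong.
A prepared dissonance that resolves upward by step — a retardation. (The same figure resolving downward would be a suspension.)

Retardation.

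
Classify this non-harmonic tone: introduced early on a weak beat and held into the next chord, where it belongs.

Anticipation.

Approach: ahead of the chord change (typically by step), so it is dissonant against the current harmony. Departure: none — the same pitch is restated or held and is a chord tone of the new harmony.
Dissonant first, consonant once the harmony catches up: the note simply arrives early — an anticipation. (The reverse timing, consonant first and dissonant after the change, would be a suspension or retardation.)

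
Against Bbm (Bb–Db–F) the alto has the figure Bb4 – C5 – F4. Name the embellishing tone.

The harmony at that moment is Bb minor triad (Bb, Db, F); C5 is not a chord tone.
It is approached by step up from Bb4 and left by leap down to F4.
Step in, leap out — an escape tone.

C5 is an escape tone.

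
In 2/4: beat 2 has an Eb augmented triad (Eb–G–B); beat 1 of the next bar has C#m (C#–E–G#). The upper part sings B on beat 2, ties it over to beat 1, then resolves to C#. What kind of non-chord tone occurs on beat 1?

Retardation.

The harmony at that moment is C# minor triad (C#, E, G#); B is not a chord tone.
It is held over (the same pitch as the preceding B) and left by step up to C#.
Held over from the previous chord and resolving up by step — a retardation.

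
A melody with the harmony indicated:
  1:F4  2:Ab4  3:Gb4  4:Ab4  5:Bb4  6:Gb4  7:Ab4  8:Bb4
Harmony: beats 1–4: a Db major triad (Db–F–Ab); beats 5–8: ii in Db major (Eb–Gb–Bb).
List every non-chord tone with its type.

Gb4 (beat 3) — neighbor tone; Ab4 (beat 7) — passing tone.

The harmony at that moment is Db major triad (Db, F, Ab); Gb4 is not a chord tone.
It is approached by step down from Ab4 and left by step up to Ab4.
Step away and step back to the same note — a neighbor tone (lower neighbor).
The harmony at that moment is Eb minor triad (Eb, Gb, Bb); Ab4 is not a chord tone.
It is approached by step up from Gb4 and left by step up to Bb4.
Step in, step out in the same direction — a passing tone.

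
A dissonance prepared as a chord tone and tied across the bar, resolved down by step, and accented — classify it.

Suspension.

Approach: by preparation — the pitch is first a chord tone, then held (tied or repeated) while the harmony changes under it. Departure: down by step. Metric position: strong.
A prepared dissonance that resolves downward by step — a suspension. (The same figure resolving upward would be a retardation.)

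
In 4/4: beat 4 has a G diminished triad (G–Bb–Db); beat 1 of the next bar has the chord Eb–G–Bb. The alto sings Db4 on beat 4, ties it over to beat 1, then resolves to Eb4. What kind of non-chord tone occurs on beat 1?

Retardation.

The harmony at that moment is Eb major triad (Eb, G, Bb); Db4 is not a chord tone.
It is held over (the same pitch as the preceding Db4) and left by step up to Eb4.
Held over from the previous chord and resolving up by step — a retardation.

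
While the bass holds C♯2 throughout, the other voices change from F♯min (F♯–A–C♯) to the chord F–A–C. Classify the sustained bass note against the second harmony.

The harmony at that moment is F major triad (F, A, C); C♯2 is not a chord tone.
It is held over (the same pitch as the preceding C♯2) and then sustained as the same pitch into the next harmony.
Sustained through a change of harmony — a pedal tone.

Pedal tone (pedal point).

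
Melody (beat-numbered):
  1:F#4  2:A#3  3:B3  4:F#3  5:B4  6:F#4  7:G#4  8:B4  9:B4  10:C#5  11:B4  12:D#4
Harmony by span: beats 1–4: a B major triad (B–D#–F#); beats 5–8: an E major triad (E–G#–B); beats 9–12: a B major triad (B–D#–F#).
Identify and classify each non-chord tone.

The harmony at that moment is B major triad (B, D#, F#); A#3 is not a chord tone.
It is approached by leap down from F#4 and left by step up to B3.
Leap in, step out — an appoggiatura.
The harmony at that moment is E major triad (E, G#, B); F#4 is not a chord tone.
It is approached by leap down from B4 and left by step up to G#4.
Leap in, step out — an appoggiatura.
The harmony at that moment is B major triad (B, D#, F#); C#5 is not a chord tone.
It is approached by step up from B4 and left by step down to B4.
Step away and step back to the same note — a neighbor tone (upper neighbor).

A#3 (beat 2) — appoggiatura; F#4 (beat 6) — appoggiatura; C#5 (beat 10) — neighbor tone.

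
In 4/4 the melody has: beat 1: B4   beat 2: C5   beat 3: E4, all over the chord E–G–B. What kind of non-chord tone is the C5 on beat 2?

Escape tone.

The harmony at that moment is E minor triad (E, G, B); C5 is not a chord tone.
It is approached by step up from B4 and left by leap down to E4.
Step in, leap out, on a weak beat — an escape tone.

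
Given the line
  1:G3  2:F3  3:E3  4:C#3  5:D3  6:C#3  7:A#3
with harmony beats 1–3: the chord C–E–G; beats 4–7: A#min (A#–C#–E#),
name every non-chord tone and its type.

F3 (beat 2) — passing tone; D3 (beat 5) — neighbor tone.

The harmony at that moment is C major triad (C, E, G); F3 is not a chord tone.
It is approached by step down from G3 and left by step down to E3.
Step in, step out in the same direction — a passing tone.
The harmony at that moment is A# minor triad (A#, C#, E#); D3 is not a chord tone.
It is approached by step up from C#3 and left by step down to C#3.
Step away and step back to the same note — a neighbor tone (upper neighbor).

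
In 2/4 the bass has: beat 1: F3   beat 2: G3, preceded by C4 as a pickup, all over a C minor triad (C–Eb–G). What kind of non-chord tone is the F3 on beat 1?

The harmony at that moment is C minor triad (C, Eb, G); F3 is not a chord tone.
It is approached by leap down from C4 and left by step up to G3.
Leap in, step out, metrically accented — an appoggiatura.

Appoggiatura.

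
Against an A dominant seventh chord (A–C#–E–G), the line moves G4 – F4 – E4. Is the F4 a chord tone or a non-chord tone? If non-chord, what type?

Non-chord tone — a passing tone.

The harmony at that moment is A dominant seventh chord (A, C#, E, G); F4 is not a chord tone.
It is approached by step down from G4 and left by step down to E4.
Step in, step out in the same direction — a passing tone.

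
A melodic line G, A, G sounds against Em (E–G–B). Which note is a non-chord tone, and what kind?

The harmony at that moment is E minor triad (E, G, B); A is not a chord tone.
It is approached by step up from G and left by step down to G.
Step away and step back to the same note — a neighbor tone (upper neighbor).

A is a neighbor tone.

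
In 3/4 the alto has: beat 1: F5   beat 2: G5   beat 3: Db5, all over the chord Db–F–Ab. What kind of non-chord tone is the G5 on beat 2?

The harmony at that moment is Db major triad (Db, F, Ab); G5 is not a chord tone.
It is approached by step up from F5 and left by leap down to Db5.
Step in, leap out, on a weak beat — an escape tone.

Escape tone.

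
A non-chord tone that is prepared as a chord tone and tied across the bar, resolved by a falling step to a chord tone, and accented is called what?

Approach: by preparation — the pitch is first a chord tone, then held (tied or repeated) while the harmony changes under it. Departure: down by step. Metric position: strong.
A prepared dissonance that resolves downward by step — a suspension. (The same figure resolving upward would be a retardation.)

Suspension.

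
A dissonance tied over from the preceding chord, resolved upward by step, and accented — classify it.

Approach: by preparation — the pitch is first a chord tone, then held (tied or repeated) while the harmony changes under it. Departure: up by step. Metric position: strong.
A prepared dissonance that resolves upward by step — a retardation. (The same figure resolving downward would be a suspension.)

Retardation.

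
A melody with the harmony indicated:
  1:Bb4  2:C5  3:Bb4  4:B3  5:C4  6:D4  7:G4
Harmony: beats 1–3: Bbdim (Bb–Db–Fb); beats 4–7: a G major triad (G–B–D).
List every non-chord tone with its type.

The harmony at that moment is Bb diminished triad (Bb, Db, Fb); C5 is not a chord tone.
It is approached by step up from Bb4 and left by step down to Bb4.
Step away and step back to the same note — a neighbor tone (upper neighbor).
The harmony at that moment is G major triad (G, B, D); C4 is not a chord tone.
It is approached by step up from B3 and left by step up to D4.
Step in, step out in the same direction — a passing tone.

C5 (beat 2) — neighbor tone; C4 (beat 5) — passing tone.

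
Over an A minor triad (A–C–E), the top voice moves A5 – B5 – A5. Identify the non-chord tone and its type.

B5 is a neighbor tone.

The harmony at that moment is A minor triad (A, C, E); B5 is not a chord tone.
It is approached by step up from A5 and left by step down to A5.
Step away and step back to the same note — a neighbor tone (upper neighbor).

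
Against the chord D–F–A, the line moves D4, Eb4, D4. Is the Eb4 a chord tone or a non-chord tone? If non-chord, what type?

Non-chord tone — a neighbor tone.

The harmony at that moment is D minor triad (D, F, A); Eb4 is not a chord tone.
It is approached by step up from D4 and left by step down to D4.
Step away and step back to the same note — a neighbor tone (upper neighbor).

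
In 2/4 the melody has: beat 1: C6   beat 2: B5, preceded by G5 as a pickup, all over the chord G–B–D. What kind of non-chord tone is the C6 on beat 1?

Appoggiatura.

The harmony at that moment is G major triad (G, B, D); C6 is not a chord tone.
It is approached by leap up from G5 and left by step down to B5.
Leap in, step out, metrically accented — an appoggiatura.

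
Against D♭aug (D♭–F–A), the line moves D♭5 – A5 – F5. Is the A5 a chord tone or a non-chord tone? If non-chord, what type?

Db augmented triad contains D♭, F, A; A is the fifth, so it is a chord tone.

Chord tone (the fifth of Db augmented triad).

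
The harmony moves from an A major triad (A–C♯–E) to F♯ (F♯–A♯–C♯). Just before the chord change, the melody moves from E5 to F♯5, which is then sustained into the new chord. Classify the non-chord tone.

The harmony at that moment is A major triad (A, C♯, E); F♯5 is not a chord tone.
It is approached by step up from E5 and then sustained as the same pitch into the next harmony.
Arriving early and becoming a chord tone when the harmony changes — an anticipation.

F♯5 is an anticipation.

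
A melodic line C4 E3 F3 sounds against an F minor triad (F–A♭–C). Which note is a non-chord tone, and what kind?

The harmony at that moment is F minor triad (F, A♭, C); E3 is not a chord tone.
It is approached by leap down from C4 and left by step up to F3.
Leap in, step out — an appoggiatura.

E3 is an appoggiatura.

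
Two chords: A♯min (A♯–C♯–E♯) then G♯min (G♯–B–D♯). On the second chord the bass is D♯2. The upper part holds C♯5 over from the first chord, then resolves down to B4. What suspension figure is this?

At the second chord the bass is D♯2. The suspended C♯5 lies a seventh above the bass; after resolving down by step to B4, the interval above the bass becomes a sixth.
Suspension figures are named by those two intervals: 7–6.

7–6 suspension.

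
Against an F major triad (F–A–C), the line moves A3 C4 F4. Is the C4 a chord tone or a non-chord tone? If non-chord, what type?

Chord tone (the fifth of F major triad).

F major triad contains F, A, C; C is the fifth, so it is a chord tone.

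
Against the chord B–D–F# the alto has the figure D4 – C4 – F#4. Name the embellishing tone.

C4 is an escape tone.

The harmony at that moment is B minor triad (B, D, F#); C4 is not a chord tone.
It is approached by step down from D4 and left by leap up to F#4.
Step in, leap out — an escape tone.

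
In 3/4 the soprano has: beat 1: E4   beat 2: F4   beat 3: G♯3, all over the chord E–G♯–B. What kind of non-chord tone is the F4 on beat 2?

Escape tone.

The harmony at that moment is E major triad (E, G♯, B); F4 is not a chord tone.
It is approached by step up from E4 and left by leap down to G♯3.
Step in, leap out, on a weak beat — an escape tone.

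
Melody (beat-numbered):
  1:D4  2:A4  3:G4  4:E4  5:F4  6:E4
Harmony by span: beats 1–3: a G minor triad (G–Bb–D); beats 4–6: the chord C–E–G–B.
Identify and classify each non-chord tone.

The harmony at that moment is G minor triad (G, Bb, D); A4 is not a chord tone.
It is approached by leap up from D4 and left by step down to G4.
Leap in, step out — an appoggiatura.
The harmony at that moment is C major seventh chord (C, E, G, B); F4 is not a chord tone.
It is approached by step up from E4 and left by step down to E4.
Step away and step back to the same note — a neighbor tone (upper neighbor).

A4 (beat 2) — appoggiatura; F4 (beat 5) — neighbor tone.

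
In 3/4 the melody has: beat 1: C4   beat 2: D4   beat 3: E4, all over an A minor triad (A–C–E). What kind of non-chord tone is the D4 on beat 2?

The harmony at that moment is A minor triad (A, C, E); D4 is not a chord tone.
It is approached by step up from C4 and left by step up to E4.
Step in, step out in the same direction — a passing tone.

Passing tone.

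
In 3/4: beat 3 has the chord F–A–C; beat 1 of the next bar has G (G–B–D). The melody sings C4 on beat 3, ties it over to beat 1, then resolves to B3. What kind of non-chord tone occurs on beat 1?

Suspension.

The harmony at that moment is G major triad (G, B, D); C4 is not a chord tone.
It is held over (the same pitch as the preceding C4) and left by step down to B3.
Held over from the previous chord and resolving down by step — a suspension.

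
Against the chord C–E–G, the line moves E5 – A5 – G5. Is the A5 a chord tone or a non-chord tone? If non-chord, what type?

Non-chord tone — an appoggiatura.

The harmony at that moment is C major triad (C, E, G); A5 is not a chord tone.
It is approached by leap up from E5 and left by step down to G5.
Leap in, step out — an appoggiatura.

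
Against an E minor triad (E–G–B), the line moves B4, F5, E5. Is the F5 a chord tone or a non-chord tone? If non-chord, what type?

The harmony at that moment is E minor triad (E, G, B); F5 is not a chord tone.
It is approached by leap up from B4 and left by step down to E5.
Leap in, step out — an appoggiatura.

Non-chord tone — an appoggiatura.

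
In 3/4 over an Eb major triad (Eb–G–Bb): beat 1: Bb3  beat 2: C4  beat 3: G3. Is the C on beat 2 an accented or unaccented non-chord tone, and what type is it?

The harmony at that moment is Eb major triad (Eb, G, Bb); C4 is not a chord tone.
It is approached by step up from Bb3 and left by leap down to G3.
Step in, leap out — an escape tone.
It falls on a weak beat, so it is unaccented.

Unaccented escape tone.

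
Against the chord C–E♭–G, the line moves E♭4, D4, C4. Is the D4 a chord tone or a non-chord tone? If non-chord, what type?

The harmony at that moment is C minor triad (C, E♭, G); D4 is not a chord tone.
It is approached by step down from E♭4 and left by step down to C4.
Step in, step out in the same direction — a passing tone.

Non-chord tone — a passing tone.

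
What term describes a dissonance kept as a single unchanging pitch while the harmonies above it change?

Approach: none. Departure: none — a single pitch is sustained while the chords change around it, passing through harmonies that do not contain it.
No melodic motion at all; the dissonance is created entirely by the moving harmonies against the stationary note — a pedal tone (pedal point).

Pedal tone.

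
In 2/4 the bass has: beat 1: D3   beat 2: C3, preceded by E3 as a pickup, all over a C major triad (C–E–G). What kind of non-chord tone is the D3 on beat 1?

The harmony at that moment is C major triad (C, E, G); D3 is not a chord tone.
It is approached by step down from E3 and left by step down to C3.
Step in, step out in the same direction — a passing tone.

Passing tone.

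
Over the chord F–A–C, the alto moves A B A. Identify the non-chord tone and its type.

B is a neighbor tone.

The harmony at that moment is F major triad (F, A, C); B is not a chord tone.
It is approached by step up from A and left by step down to A.
Step away and step back to the same note — a neighbor tone (upper neighbor).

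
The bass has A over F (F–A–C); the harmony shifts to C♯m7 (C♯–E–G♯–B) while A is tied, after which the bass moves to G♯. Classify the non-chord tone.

The harmony at that moment is C♯ minor seventh chord (C♯, E, G♯, B); A is not a chord tone.
It is held over (the same pitch as the preceding A) and left by step down to G♯.
Held over from the previous chord and resolving down by step — a suspension.

A is a suspension.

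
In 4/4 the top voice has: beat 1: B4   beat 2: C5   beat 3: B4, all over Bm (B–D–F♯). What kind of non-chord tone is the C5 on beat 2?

The harmony at that moment is B minor triad (B, D, F♯); C5 is not a chord tone.
It is approached by step up from B4 and left by step down to B4.
Step away and step back to the same note — a neighbor tone (upper neighbor).

Upper neighbor tone.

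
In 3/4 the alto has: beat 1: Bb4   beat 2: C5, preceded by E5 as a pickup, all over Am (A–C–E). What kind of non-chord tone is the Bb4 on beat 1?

The harmony at that moment is A minor triad (A, C, E); Bb4 is not a chord tone.
It is approached by leap down from E5 and left by step up to C5.
Leap in, step out, metrically accented — an appoggiatura.

Appoggiatura.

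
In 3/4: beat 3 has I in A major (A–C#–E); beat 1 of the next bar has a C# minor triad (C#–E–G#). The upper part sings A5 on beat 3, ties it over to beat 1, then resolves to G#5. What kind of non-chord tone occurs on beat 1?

Suspension.

The harmony at that moment is C# minor triad (C#, E, G#); A5 is not a chord tone.
It is held over (the same pitch as the preceding A5) and left by step down to G#5.
Held over from the previous chord and resolving down by step — a suspension.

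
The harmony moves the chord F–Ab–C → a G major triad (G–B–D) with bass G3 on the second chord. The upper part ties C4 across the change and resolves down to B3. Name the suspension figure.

4–3 suspension.

At the second chord the bass is G3. The suspended C4 lies a fourth above the bass; after resolving down by step to B3, the interval above the bass becomes a third.
Suspension figures are named by those two intervals: 4–3.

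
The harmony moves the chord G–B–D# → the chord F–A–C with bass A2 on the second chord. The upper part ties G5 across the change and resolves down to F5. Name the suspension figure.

At the second chord the bass is A2. The suspended G5 lies a seventh above the bass; after resolving down by step to F5, the interval above the bass becomes a sixth.
Suspension figures are named by those two intervals: 7–6.

7–6 suspension.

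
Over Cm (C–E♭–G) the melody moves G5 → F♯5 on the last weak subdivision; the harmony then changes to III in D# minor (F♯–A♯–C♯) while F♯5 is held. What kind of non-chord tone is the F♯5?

The harmony at that moment is C minor triad (C, E♭, G); F♯5 is not a chord tone.
It is approached by step down from G5 and then sustained as the same pitch into the next harmony.
Arriving early and becoming a chord tone when the harmony changes — an anticipation.

F♯5 is an anticipation.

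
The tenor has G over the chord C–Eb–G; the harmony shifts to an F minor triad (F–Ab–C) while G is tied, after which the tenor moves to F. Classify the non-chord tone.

G is a suspension.

The harmony at that moment is F minor triad (F, Ab, C); G is not a chord tone.
It is held over (the same pitch as the preceding G) and left by step down to F.
Held over from the previous chord and resolving down by step — a suspension.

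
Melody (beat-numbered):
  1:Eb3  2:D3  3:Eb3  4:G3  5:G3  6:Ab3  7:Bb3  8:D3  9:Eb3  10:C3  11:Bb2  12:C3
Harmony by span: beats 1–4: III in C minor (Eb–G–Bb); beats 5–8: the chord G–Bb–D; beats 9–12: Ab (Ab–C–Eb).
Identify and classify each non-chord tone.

The harmony at that moment is Eb major triad (Eb, G, Bb); D3 is not a chord tone.
It is approached by step down from Eb3 and left by step up to Eb3.
Step away and step back to the same note — a neighbor tone (lower neighbor).
The harmony at that moment is G minor triad (G, Bb, D); Ab3 is not a chord tone.
It is approached by step up from G3 and left by step up to Bb3.
Step in, step out in the same direction — a passing tone.
The harmony at that moment is Ab major triad (Ab, C, Eb); Bb2 is not a chord tone.
It is approached by step down from C3 and left by step up to C3.
Step away and step back to the same note — a neighbor tone (lower neighbor).

D3 (beat 2) — neighbor tone; Ab3 (beat 6) — passing tone; Bb2 (beat 11) — neighbor tone.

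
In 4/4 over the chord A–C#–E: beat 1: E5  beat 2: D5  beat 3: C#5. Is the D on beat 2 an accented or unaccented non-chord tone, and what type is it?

Unaccented passing tone.

The harmony at that moment is A major triad (A, C#, E); D5 is not a chord tone.
It is approached by step down from E5 and left by step down to C#5.
Step in, step out in the same direction — a passing tone.
It falls on a weak beat, so it is unaccented.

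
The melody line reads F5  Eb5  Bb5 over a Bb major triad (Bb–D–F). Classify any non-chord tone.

The harmony at that moment is Bb major triad (Bb, D, F); Eb5 is not a chord tone.
It is approached by step down from F5 and left by leap up to Bb5.
Step in, leap out — an escape tone.

Eb5 is an escape tone.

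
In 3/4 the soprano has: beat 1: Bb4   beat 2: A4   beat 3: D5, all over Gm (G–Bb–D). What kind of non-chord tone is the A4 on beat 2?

Escape tone.

The harmony at that moment is G minor triad (G, Bb, D); A4 is not a chord tone.
It is approached by step down from Bb4 and left by leap up to D5.
Step in, leap out, on a weak beat — an escape tone.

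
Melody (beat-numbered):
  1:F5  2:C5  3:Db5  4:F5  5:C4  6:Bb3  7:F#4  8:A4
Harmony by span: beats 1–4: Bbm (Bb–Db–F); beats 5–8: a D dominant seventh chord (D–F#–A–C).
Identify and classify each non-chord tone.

The harmony at that moment is Bb minor triad (Bb, Db, F); C5 is not a chord tone.
It is approached by leap down from F5 and left by step up to Db5.
Leap in, step out — an appoggiatura.
The harmony at that moment is D dominant seventh chord (D, F#, A, C); Bb3 is not a chord tone.
It is approached by step down from C4 and left by leap up to F#4.
Step in, leap out — an escape tone.

C5 (beat 2) — appoggiatura; Bb3 (beat 6) — escape tone.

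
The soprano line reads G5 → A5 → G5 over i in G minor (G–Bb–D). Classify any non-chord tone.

A5 is a neighbor tone.

The harmony at that moment is G minor triad (G, Bb, D); A5 is not a chord tone.
It is approached by step up from G5 and left by step down to G5.
Step away and step back to the same note — a neighbor tone (upper neighbor).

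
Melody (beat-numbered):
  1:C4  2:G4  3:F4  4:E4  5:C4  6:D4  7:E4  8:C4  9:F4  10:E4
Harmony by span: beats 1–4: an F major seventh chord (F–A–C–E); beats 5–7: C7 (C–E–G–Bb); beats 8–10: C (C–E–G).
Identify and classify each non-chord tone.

The harmony at that moment is F major seventh chord (F, A, C, E); G4 is not a chord tone.
It is approached by leap up from C4 and left by step down to F4.
Leap in, step out — an appoggiatura.
The harmony at that moment is C dominant seventh chord (C, E, G, Bb); D4 is not a chord tone.
It is approached by step up from C4 and left by step up to E4.
Step in, step out in the same direction — a passing tone.
The harmony at that moment is C major triad (C, E, G); F4 is not a chord tone.
It is approached by leap up from C4 and left by step down to E4.
Leap in, step out — an appoggiatura.

G4 (beat 2) — appoggiatura; D4 (beat 6) — passing tone; F4 (beat 9) — appoggiatura.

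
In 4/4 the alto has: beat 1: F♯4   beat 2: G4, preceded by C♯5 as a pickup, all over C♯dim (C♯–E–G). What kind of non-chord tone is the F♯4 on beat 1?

The harmony at that moment is C♯ diminished triad (C♯, E, G); F♯4 is not a chord tone.
It is approached by leap down from C♯5 and left by step up to G4.
Leap in, step out, metrically accented — an appoggiatura.

Appoggiatura.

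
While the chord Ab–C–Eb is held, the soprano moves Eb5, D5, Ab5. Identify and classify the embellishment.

The harmony at that moment is Ab major triad (Ab, C, Eb); D5 is not a chord tone.
It is approached by step down from Eb5 and left by leap up to Ab5.
Step in, leap out — an escape tone.

D5 is an escape tone.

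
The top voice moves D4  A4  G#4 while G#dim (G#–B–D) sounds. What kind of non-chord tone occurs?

The harmony at that moment is G# diminished triad (G#, B, D); A4 is not a chord tone.
It is approached by leap up from D4 and left by step down to G#4.
Leap in, step out — an appoggiatura.

A4 is an appoggiatura.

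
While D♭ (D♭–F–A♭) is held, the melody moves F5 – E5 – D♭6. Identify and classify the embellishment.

E5 is an escape tone.

The harmony at that moment is D♭ major triad (D♭, F, A♭); E5 is not a chord tone.
It is approached by step down from F5 and left by leap up to D♭6.
Step in, leap out — an escape tone.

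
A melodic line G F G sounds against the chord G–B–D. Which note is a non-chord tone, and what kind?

The harmony at that moment is G major triad (G, B, D); F is not a chord tone.
It is approached by step down from G and left by step up to G.
Step away and step back to the same note — a neighbor tone (lower neighbor).

F is a neighbor tone.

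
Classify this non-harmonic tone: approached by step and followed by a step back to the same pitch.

Approach: by step. Departure: by step in the opposite direction, back to the starting pitch.
Stepwise on both sides but reversing to return to the same chord tone — a neighbor tone. (Had it continued onward in the same direction it would be a passing tone instead.)

Neighbor tone.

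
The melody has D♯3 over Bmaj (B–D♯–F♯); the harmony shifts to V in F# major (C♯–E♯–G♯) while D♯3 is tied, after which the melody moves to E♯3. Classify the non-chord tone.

D♯3 is a retardation.

The harmony at that moment is C♯ major triad (C♯, E♯, G♯); D♯3 is not a chord tone.
It is held over (the same pitch as the preceding D♯3) and left by step up to E♯3.
Held over from the previous chord and resolving up by step — a retardation.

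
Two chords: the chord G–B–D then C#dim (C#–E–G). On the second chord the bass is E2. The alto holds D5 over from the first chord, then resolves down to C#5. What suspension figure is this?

7–6 suspension.

At the second chord the bass is E2. The suspended D5 lies a seventh above the bass; after resolving down by step to C#5, the interval above the bass becomes a sixth.
Suspension figures are named by those two intervals: 7–6.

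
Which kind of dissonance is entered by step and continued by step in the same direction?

Approach: by step. Departure: by step, continuing in the same direction.
Stepwise on both sides with no change of direction means the note fills in the space between two different chord tones — a passing tone. (Had it turned back to its starting note it would be a neighbor tone instead.)

Passing tone.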